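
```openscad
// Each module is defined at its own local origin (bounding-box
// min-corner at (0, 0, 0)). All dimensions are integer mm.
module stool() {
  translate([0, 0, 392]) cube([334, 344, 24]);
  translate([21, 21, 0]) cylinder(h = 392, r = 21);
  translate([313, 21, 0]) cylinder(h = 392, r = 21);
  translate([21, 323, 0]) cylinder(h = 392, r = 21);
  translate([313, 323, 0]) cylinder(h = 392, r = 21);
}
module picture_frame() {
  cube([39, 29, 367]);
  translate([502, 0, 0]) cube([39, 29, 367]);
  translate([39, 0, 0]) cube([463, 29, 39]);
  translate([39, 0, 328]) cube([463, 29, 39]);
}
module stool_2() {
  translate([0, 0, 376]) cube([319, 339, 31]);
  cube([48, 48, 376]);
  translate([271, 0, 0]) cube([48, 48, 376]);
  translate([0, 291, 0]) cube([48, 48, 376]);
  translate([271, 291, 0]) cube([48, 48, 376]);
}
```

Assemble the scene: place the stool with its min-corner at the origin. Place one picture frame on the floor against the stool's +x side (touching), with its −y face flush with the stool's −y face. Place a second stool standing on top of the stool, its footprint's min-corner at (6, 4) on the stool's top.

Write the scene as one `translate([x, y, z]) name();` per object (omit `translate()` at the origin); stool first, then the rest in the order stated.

stool();
translate([334, 0, 0]) picture_frame();
translate([6, 4, 416]) stool_2();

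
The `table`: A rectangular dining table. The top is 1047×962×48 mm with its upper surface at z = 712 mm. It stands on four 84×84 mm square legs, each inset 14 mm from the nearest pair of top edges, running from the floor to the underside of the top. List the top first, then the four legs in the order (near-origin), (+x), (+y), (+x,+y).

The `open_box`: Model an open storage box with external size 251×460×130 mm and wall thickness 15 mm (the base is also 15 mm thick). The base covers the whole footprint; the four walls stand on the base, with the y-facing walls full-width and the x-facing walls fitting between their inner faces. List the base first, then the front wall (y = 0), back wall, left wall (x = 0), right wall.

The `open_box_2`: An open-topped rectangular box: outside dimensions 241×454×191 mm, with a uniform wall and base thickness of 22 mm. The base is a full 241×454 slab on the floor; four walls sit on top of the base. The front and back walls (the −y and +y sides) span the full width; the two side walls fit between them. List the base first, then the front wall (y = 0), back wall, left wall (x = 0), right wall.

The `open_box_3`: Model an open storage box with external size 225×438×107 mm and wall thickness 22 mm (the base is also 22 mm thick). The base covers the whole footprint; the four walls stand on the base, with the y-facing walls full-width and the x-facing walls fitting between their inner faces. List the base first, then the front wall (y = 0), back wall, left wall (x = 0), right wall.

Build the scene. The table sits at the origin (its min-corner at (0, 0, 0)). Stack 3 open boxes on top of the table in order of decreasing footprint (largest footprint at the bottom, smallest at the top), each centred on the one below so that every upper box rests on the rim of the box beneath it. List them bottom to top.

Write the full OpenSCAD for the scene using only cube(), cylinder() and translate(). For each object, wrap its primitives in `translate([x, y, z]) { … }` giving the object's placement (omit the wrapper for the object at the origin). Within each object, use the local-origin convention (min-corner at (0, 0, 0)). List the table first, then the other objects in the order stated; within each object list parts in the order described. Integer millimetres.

translate([0, 0, 664]) cube([1047, 962, 48]);
translate([14, 14, 0]) cube([84, 84, 664]);
translate([949, 14, 0]) cube([84, 84, 664]);
translate([14, 864, 0]) cube([84, 84, 664]);
translate([949, 864, 0]) cube([84, 84, 664]);
translate([398, 251, 712]) {
  cube([251, 460, 15]);
  translate([0, 0, 15]) cube([251, 15, 115]);
  translate([0, 445, 15]) cube([251, 15, 115]);
  translate([0, 15, 15]) cube([15, 430, 115]);
  translate([236, 15, 15]) cube([15, 430, 115]);
}
translate([403, 254, 842]) {
  cube([241, 454, 22]);
  translate([0, 0, 22]) cube([241, 22, 169]);
  translate([0, 432, 22]) cube([241, 22, 169]);
  translate([0, 22, 22]) cube([22, 410, 169]);
  translate([219, 22, 22]) cube([22, 410, 169]);
}
translate([411, 262, 1033]) {
  cube([225, 438, 22]);
  translate([0, 0, 22]) cube([225, 22, 85]);
  translate([0, 416, 22]) cube([225, 22, 85]);
  translate([0, 22, 22]) cube([22, 394, 85]);
  translate([203, 22, 22]) cube([22, 394, 85]);
}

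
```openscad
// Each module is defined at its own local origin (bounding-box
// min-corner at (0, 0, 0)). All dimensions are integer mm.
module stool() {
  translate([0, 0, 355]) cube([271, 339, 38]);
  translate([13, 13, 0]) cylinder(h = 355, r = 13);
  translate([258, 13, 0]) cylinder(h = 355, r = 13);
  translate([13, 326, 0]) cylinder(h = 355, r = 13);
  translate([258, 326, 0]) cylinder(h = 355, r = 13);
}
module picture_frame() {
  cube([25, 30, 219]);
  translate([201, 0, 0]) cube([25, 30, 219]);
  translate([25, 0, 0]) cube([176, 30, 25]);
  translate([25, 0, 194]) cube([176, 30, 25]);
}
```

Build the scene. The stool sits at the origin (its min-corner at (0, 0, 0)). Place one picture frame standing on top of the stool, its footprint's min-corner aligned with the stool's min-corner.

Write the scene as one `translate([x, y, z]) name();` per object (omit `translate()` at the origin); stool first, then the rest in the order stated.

stool();
translate([0, 0, 393]) picture_frame();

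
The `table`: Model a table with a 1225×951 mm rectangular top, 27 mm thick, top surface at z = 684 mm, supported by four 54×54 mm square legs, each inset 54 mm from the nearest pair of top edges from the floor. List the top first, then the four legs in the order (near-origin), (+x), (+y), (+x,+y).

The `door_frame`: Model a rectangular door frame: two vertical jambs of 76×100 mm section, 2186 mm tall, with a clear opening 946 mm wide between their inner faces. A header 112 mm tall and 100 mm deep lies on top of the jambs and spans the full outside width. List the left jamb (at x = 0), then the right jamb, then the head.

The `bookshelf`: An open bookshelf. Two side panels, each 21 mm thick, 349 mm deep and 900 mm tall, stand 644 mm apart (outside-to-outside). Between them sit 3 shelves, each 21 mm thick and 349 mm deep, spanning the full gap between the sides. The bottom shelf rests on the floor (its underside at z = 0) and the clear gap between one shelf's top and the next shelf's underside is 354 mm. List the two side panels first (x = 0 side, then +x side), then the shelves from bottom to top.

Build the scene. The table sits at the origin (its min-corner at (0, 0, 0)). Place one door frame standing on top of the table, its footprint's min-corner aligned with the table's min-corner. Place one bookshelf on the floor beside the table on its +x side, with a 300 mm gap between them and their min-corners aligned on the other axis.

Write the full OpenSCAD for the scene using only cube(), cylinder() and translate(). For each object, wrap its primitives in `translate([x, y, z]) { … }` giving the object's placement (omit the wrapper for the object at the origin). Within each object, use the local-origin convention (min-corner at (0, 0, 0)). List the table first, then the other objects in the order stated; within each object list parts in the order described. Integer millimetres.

translate([0, 0, 657]) cube([1225, 951, 27]);
translate([54, 54, 0]) cube([54, 54, 657]);
translate([1117, 54, 0]) cube([54, 54, 657]);
translate([54, 843, 0]) cube([54, 54, 657]);
translate([1117, 843, 0]) cube([54, 54, 657]);
translate([0, 0, 684]) {
  cube([76, 100, 2186]);
  translate([1022, 0, 0]) cube([76, 100, 2186]);
  translate([0, 0, 2186]) cube([1098, 100, 112]);
}
translate([1525, 0, 0]) {
  cube([21, 349, 900]);
  translate([623, 0, 0]) cube([21, 349, 900]);
  translate([21, 0, 0]) cube([602, 349, 21]);
  translate([21, 0, 375]) cube([602, 349, 21]);
  translate([21, 0, 750]) cube([602, 349, 21]);
}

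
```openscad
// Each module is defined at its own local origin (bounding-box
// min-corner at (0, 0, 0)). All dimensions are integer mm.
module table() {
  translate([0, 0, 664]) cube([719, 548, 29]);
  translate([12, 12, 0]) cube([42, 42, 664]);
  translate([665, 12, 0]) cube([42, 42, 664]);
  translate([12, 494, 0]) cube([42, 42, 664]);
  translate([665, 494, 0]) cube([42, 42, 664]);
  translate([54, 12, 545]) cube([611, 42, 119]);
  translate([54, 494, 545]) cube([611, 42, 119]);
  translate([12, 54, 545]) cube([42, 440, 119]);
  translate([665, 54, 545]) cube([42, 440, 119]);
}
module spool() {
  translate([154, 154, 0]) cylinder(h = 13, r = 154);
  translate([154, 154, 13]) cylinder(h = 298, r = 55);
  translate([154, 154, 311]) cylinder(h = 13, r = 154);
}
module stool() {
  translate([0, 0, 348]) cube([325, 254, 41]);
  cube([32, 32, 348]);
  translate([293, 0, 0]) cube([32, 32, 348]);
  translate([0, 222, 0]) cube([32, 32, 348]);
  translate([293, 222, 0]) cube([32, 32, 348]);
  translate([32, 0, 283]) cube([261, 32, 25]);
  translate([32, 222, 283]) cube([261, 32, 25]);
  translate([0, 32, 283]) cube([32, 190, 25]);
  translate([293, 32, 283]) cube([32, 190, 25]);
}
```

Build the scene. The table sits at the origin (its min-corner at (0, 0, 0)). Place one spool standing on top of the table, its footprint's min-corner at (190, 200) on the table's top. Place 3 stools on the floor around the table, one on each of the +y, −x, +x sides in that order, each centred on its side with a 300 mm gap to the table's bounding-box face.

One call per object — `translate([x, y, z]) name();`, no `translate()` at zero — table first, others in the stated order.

table();
translate([190, 200, 693]) spool();
translate([197, 848, 0]) stool();
translate([-625, 147, 0]) stool();
translate([1019, 147, 0]) stool();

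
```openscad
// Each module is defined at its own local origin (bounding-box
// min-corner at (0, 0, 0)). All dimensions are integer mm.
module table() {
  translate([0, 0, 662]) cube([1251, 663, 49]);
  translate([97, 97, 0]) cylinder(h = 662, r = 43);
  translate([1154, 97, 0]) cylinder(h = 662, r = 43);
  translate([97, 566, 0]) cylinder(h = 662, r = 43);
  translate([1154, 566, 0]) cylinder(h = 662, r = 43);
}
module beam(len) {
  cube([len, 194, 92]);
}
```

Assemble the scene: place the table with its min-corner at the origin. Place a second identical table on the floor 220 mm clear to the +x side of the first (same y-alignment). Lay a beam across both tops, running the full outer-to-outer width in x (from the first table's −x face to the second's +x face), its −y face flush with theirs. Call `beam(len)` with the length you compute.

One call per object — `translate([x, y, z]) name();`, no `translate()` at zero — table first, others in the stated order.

table();
translate([1471, 0, 0]) table();
translate([0, 0, 711]) beam(2722);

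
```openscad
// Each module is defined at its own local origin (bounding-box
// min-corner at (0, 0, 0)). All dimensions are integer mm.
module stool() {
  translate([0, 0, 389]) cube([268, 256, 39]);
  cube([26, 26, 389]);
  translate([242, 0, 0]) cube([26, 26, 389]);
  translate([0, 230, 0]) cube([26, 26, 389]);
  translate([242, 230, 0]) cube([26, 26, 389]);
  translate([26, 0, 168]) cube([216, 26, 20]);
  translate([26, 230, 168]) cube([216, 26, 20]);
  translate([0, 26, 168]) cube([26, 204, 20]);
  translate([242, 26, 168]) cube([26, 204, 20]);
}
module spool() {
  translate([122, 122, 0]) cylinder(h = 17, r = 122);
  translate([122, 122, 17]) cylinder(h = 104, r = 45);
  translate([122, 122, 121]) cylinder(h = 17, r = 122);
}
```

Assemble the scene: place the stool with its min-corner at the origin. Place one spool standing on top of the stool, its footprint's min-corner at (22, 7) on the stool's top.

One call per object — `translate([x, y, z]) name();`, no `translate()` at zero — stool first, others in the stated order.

stool();
translate([22, 7, 428]) spool();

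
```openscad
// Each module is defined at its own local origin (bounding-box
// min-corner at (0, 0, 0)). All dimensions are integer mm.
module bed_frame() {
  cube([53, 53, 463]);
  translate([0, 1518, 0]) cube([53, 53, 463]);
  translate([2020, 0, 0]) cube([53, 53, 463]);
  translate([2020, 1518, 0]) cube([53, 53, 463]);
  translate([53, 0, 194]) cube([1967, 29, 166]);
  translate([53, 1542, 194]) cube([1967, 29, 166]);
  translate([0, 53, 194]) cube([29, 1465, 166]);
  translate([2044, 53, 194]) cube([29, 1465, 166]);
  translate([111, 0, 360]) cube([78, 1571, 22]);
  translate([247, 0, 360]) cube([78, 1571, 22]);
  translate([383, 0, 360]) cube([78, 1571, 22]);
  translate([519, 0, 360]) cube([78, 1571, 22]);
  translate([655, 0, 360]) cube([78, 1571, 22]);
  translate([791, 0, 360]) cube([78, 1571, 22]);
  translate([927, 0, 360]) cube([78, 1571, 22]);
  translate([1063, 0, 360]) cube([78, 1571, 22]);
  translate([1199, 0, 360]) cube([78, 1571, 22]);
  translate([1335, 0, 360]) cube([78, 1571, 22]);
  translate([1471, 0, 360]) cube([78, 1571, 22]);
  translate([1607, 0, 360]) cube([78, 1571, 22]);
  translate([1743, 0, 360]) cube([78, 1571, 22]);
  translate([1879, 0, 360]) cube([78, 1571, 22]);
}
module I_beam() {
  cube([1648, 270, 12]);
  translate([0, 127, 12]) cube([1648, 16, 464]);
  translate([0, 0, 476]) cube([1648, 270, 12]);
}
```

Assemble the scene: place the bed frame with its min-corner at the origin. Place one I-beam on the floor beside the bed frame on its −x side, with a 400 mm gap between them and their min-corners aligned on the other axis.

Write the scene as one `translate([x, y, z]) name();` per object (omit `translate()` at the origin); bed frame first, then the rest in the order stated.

bed_frame();
translate([-2048, 0, 0]) I_beam();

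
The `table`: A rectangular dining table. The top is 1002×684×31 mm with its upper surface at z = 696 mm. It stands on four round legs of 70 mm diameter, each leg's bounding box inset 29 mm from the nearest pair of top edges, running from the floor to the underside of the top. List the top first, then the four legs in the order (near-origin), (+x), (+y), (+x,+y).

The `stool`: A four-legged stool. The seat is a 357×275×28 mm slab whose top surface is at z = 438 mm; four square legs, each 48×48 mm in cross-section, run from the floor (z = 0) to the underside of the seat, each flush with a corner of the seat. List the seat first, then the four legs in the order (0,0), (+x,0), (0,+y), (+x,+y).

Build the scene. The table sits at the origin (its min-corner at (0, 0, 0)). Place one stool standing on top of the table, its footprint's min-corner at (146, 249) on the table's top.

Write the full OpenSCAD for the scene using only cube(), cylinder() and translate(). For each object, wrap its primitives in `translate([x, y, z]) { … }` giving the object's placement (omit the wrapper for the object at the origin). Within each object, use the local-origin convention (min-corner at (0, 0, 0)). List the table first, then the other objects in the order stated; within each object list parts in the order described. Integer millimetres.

translate([0, 0, 665]) cube([1002, 684, 31]);
translate([64, 64, 0]) cylinder(h = 665, r = 35);
translate([938, 64, 0]) cylinder(h = 665, r = 35);
translate([64, 620, 0]) cylinder(h = 665, r = 35);
translate([938, 620, 0]) cylinder(h = 665, r = 35);
translate([146, 249, 696]) {
  translate([0, 0, 410]) cube([357, 275, 28]);
  cube([48, 48, 410]);
  translate([309, 0, 0]) cube([48, 48, 410]);
  translate([0, 227, 0]) cube([48, 48, 410]);
  translate([309, 227, 0]) cube([48, 48, 410]);
}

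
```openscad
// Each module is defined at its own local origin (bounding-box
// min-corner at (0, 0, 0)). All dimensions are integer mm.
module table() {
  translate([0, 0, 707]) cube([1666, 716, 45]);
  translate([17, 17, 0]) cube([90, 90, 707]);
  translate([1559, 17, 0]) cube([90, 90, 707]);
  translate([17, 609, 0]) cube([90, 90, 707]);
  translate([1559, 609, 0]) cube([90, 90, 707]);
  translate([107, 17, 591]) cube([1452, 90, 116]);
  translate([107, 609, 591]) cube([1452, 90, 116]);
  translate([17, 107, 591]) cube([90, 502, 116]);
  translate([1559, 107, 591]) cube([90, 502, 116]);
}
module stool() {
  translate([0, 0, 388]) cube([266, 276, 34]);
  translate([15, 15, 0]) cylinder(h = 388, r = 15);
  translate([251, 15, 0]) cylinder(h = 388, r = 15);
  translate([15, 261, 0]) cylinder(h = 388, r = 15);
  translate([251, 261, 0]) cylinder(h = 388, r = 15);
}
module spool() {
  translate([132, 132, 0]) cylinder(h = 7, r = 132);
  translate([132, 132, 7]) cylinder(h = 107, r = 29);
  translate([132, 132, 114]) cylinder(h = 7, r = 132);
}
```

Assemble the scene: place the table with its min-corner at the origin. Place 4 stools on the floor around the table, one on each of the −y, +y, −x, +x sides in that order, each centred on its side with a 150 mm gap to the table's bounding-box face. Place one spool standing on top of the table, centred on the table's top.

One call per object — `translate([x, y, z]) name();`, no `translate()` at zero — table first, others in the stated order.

table();
translate([700, -426, 0]) stool();
translate([700, 866, 0]) stool();
translate([-416, 220, 0]) stool();
translate([1816, 220, 0]) stool();
translate([701, 226, 752]) spool();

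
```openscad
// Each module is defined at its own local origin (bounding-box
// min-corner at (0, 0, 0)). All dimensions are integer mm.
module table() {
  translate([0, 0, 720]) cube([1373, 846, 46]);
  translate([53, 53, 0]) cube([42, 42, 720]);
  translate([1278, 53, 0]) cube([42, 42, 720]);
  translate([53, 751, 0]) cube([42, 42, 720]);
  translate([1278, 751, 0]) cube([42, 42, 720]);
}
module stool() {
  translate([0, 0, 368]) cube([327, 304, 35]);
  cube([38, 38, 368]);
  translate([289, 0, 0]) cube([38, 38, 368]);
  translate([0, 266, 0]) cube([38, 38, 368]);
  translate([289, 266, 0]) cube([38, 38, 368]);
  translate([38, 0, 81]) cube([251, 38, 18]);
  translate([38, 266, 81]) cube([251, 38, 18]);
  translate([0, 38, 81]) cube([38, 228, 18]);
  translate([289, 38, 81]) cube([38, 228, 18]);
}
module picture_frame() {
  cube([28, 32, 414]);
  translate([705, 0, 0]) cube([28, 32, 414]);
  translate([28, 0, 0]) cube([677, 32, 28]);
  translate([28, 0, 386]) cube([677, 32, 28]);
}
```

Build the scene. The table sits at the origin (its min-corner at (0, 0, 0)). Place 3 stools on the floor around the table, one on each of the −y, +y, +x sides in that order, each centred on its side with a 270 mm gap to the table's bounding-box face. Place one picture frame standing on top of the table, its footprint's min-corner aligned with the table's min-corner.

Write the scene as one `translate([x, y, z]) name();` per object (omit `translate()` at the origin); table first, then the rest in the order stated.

table();
translate([523, -574, 0]) stool();
translate([523, 1116, 0]) stool();
translate([1643, 271, 0]) stool();
translate([0, 0, 766]) picture_frame();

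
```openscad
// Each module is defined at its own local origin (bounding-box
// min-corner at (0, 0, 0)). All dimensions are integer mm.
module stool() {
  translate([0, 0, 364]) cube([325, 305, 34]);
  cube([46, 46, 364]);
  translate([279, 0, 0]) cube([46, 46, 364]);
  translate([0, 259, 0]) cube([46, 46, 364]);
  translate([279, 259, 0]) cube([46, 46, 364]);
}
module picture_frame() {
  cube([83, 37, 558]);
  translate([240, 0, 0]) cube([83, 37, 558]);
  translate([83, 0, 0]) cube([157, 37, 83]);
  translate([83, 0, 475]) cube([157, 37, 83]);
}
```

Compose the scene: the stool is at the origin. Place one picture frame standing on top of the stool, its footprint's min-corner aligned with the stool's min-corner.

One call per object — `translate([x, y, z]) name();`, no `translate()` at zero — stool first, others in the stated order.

stool();
translate([0, 0, 398]) picture_frame();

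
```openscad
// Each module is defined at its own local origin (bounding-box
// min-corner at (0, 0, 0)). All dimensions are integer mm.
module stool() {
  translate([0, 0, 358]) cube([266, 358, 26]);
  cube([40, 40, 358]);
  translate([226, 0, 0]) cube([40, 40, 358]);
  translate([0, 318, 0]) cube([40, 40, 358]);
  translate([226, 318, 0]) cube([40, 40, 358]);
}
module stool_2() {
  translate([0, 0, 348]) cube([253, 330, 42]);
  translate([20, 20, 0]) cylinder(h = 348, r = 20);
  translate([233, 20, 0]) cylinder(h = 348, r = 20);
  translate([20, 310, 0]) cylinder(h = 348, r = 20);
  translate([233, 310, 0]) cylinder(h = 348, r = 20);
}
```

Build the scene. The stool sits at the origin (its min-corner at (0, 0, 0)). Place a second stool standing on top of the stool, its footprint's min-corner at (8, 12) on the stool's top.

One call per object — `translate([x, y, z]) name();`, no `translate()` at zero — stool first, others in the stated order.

stool();
translate([8, 12, 384]) stool_2();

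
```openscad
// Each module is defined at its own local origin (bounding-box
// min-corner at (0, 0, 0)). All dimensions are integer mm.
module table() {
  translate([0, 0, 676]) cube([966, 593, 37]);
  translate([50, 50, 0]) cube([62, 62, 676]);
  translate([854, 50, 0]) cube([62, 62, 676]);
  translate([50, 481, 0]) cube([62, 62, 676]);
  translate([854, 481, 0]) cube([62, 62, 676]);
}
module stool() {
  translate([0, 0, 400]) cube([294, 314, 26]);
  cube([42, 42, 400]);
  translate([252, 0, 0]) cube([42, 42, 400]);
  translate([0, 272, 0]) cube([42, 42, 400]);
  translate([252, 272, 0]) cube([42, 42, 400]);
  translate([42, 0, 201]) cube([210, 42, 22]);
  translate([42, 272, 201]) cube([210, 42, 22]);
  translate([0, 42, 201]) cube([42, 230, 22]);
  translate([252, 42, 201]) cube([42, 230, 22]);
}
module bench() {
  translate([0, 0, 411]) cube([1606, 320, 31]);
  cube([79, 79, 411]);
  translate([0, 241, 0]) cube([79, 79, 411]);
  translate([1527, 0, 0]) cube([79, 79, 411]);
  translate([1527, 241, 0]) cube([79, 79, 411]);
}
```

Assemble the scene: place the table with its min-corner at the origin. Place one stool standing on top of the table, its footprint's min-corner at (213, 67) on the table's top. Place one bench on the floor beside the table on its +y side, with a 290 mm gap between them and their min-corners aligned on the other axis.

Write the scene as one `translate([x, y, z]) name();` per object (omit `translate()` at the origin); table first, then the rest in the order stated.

table();
translate([213, 67, 713]) stool();
translate([0, 883, 0]) bench();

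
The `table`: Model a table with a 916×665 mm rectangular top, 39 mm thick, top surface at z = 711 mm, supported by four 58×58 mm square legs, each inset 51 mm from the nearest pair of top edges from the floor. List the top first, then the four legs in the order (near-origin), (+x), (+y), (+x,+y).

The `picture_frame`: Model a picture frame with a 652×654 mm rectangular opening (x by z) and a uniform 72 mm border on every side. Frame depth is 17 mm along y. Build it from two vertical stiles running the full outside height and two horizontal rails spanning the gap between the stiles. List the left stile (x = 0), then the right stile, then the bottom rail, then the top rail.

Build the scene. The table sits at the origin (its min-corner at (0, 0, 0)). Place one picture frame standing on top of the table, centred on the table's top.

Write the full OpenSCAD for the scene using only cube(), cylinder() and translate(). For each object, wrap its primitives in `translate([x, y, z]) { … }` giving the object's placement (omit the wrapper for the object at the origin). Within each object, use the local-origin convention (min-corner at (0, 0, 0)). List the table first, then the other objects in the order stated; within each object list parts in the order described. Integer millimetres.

translate([0, 0, 672]) cube([916, 665, 39]);
translate([51, 51, 0]) cube([58, 58, 672]);
translate([807, 51, 0]) cube([58, 58, 672]);
translate([51, 556, 0]) cube([58, 58, 672]);
translate([807, 556, 0]) cube([58, 58, 672]);
translate([60, 324, 711]) {
  cube([72, 17, 798]);
  translate([724, 0, 0]) cube([72, 17, 798]);
  translate([72, 0, 0]) cube([652, 17, 72]);
  translate([72, 0, 726]) cube([652, 17, 72]);
}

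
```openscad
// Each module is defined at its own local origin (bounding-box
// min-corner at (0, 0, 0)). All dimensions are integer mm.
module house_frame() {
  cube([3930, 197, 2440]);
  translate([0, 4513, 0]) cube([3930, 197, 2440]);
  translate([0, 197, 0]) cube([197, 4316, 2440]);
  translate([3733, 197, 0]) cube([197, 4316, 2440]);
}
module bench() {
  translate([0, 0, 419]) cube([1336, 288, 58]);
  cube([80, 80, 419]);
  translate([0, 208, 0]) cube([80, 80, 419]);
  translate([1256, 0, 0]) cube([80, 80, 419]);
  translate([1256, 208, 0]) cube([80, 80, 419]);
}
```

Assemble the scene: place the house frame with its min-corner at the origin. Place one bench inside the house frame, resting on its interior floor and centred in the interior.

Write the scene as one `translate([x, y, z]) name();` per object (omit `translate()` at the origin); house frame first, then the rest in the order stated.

house_frame();
translate([1297, 2211, 0]) bench();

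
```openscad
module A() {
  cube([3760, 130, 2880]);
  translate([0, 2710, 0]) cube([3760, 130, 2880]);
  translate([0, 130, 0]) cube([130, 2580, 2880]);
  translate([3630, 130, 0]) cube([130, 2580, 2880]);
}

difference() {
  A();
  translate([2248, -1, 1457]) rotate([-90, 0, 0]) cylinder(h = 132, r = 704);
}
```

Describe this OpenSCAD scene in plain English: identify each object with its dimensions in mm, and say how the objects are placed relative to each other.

A is the wall frame of a small rectangular building: four walls, each 2880 mm tall and 130 mm thick, enclosing a footprint 3760 mm (x) by 2840 mm (y) outside-to-outside, with no floor or roof. The front and back walls (the −y and +y sides) span the full width; the two side walls fit between them.

The house frame has a circular hole of radius 704 mm through its front wall, centred at (x = 2248, z = 1457).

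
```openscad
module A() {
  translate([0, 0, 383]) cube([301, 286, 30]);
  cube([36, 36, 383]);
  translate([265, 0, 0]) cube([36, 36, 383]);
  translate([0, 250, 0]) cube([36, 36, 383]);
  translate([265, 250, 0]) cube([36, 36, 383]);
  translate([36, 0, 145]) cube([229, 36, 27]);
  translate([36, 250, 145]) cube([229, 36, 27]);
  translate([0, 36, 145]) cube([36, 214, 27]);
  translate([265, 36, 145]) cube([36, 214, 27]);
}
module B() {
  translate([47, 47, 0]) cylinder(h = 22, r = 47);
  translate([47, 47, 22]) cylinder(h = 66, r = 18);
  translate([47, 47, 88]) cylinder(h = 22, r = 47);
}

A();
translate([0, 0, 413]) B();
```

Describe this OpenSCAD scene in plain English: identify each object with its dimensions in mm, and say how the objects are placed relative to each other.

A is a four-legged stool. The seat is 301×286 mm, 30 mm thick, top at z = 413 mm. It stands on four square legs, each 36×36 mm in cross-section, from z = 0 to the seat underside, each flush with a corner of the seat. Four stretchers, 36 mm wide and 27 mm tall, connect adjacent legs with their undersides at z = 145 mm, each running between the inner faces of the legs it joins and aligned with the legs' outer faces on the other axis.

B is a spool: two coaxial disc flanges of radius 47 mm and thickness 22 mm, joined by a core cylinder of radius 18 mm and height 66 mm. The lower flange rests on z = 0 and the three cylinders share a vertical axis.

The spool is on top of the stool.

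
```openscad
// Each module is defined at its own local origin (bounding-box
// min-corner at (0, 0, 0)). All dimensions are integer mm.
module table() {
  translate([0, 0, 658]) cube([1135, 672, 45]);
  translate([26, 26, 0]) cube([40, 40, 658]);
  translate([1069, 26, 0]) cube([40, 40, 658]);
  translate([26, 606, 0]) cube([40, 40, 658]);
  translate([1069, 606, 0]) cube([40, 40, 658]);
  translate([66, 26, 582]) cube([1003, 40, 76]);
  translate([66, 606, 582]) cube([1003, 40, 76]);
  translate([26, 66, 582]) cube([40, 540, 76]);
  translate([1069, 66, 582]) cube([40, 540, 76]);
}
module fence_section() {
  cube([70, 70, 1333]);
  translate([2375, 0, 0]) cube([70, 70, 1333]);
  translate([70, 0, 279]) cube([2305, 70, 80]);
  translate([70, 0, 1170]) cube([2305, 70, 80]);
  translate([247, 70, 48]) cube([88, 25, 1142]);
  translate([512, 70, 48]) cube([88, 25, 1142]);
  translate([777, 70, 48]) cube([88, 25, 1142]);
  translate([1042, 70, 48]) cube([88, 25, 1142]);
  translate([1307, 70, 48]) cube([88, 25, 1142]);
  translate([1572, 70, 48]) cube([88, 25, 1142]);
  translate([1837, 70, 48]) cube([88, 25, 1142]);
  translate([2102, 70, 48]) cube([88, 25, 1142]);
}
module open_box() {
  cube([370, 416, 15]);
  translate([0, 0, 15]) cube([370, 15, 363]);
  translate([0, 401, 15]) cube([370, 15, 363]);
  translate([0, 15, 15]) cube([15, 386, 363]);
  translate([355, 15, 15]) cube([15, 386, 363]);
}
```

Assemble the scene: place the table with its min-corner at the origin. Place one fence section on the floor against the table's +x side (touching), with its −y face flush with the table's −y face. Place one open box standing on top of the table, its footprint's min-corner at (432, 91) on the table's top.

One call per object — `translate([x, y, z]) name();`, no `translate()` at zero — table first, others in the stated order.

table();
translate([1135, 0, 0]) fence_section();
translate([432, 91, 703]) open_box();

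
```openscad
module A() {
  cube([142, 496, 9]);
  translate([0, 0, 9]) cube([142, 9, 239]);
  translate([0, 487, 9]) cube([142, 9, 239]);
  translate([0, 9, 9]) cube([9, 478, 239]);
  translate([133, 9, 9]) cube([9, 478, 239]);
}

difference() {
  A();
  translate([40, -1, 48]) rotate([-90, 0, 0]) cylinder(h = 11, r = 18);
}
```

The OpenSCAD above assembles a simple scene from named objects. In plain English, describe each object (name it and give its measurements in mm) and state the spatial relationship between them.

A is an open storage box with external size 142×496×248 mm and wall thickness 9 mm (the base is also 9 mm thick). The base covers the whole footprint; the four walls stand on the base, with the y-facing walls full-width and the x-facing walls fitting between their inner faces.

The open box has a circular hole of radius 18 mm through its front wall, centred at (x = 40, z = 48).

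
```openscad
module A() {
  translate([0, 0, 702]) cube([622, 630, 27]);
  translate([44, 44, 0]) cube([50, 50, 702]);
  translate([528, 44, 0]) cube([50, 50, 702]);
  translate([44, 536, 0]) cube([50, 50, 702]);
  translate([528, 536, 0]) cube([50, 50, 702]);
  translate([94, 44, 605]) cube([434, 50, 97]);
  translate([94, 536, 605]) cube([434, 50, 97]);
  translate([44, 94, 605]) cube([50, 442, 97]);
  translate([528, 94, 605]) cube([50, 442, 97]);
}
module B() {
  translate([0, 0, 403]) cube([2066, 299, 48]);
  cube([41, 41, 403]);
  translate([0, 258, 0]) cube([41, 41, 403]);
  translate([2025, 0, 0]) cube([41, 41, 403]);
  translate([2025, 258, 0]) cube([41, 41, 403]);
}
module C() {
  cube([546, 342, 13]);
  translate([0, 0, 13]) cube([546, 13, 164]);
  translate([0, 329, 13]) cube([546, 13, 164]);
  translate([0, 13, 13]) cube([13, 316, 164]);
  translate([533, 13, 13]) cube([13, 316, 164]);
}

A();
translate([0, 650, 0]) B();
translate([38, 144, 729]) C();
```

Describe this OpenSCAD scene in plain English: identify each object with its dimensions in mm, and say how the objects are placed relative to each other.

A is a table with a 622×630 mm rectangular top, 27 mm thick, top surface at z = 729 mm, supported by four 50×50 mm square legs, each inset 44 mm from the nearest pair of top edges, running from the floor. Four apron rails, 50 mm thick and 97 mm tall, run between adjacent legs with their top edges flush with the underside of the top and their outer faces flush with the legs' outer faces.

B is a bench: a 2066×299 mm seat slab, 48 mm thick, top at z = 451 mm, on four 41×41 mm square legs flush with the seat corners and standing on z = 0.

C is an open-topped rectangular box: outside dimensions 546×342×177 mm, with a uniform wall and base thickness of 13 mm. The base is a full 546×342 slab on the floor; four walls sit on top of the base. The front and back walls (the −y and +y sides) span the full width; the two side walls fit between them.

The bench is on the floor beside the table on its +y side. The open box is on top of the table, centred.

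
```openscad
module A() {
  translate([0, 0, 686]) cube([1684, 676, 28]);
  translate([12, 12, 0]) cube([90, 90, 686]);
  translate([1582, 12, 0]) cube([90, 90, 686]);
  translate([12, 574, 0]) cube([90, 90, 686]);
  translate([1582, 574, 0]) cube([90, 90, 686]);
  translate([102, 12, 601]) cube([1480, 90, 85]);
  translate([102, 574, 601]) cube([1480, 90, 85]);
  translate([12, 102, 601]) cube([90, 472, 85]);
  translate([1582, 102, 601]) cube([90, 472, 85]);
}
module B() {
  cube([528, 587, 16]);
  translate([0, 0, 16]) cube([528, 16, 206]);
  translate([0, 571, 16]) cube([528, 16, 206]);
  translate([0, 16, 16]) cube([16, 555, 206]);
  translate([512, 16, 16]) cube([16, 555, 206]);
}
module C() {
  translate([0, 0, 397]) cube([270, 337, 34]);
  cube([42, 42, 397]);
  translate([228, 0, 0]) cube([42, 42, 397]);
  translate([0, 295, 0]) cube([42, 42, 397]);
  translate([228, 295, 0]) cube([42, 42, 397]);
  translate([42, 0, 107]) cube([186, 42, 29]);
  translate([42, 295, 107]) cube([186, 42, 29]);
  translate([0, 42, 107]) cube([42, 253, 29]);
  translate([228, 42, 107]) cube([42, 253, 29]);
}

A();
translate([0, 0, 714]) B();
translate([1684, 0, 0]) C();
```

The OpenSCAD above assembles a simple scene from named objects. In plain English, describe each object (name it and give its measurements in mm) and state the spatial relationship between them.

A is a table: top 1684 mm (x) × 676 mm (y), 28 mm thick, upper face at z = 714 mm, on four 90×90 mm square legs, each inset 12 mm from the nearest pair of top edges, running from z = 0 to the bottom of the top. Four apron rails, 90 mm thick and 85 mm tall, run between adjacent legs with their top edges flush with the underside of the top and their outer faces flush with the legs' outer faces.

B is an open-topped rectangular box: outside dimensions 528×587×222 mm, with a uniform wall and base thickness of 16 mm. The base is a full 528×587 slab on the floor; four walls sit on top of the base. The front and back walls (the −y and +y sides) span the full width; the two side walls fit between them.

C is a four-legged stool. The seat is a 270×337×34 mm slab whose top surface is at z = 431 mm; four square legs, each 42×42 mm in cross-section, run from the floor (z = 0) to the underside of the seat, each flush with a corner of the seat. Four stretchers, 42 mm wide and 29 mm tall, connect adjacent legs with their undersides at z = 107 mm, each running between the inner faces of the legs it joins and aligned with the legs' outer faces on the other axis.

The open box is on top of the table. The stool is against the table's +x side, with their −y faces flush.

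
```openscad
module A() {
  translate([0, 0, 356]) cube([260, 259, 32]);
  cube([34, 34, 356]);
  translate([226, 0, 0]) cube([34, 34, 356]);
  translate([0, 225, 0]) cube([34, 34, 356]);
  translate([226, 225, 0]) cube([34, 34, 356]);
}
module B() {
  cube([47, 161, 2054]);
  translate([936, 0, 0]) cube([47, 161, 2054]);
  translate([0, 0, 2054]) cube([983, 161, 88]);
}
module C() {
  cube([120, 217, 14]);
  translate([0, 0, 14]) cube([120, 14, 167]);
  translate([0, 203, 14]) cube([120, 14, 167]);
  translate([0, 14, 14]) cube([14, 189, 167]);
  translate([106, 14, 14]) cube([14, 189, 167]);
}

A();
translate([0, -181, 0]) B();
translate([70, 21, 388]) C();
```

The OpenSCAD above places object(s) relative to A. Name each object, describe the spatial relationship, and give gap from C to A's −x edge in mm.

A is a stool. B is a door frame. C is an open box. The door frame is on the floor beside the stool on its −y side. The open box is on top of the stool, centred. The gap from the open box to the stool's −x edge is 70 mm.

The open box's min-x is at 70; the stool's min-x is 0; gap = 70 mm.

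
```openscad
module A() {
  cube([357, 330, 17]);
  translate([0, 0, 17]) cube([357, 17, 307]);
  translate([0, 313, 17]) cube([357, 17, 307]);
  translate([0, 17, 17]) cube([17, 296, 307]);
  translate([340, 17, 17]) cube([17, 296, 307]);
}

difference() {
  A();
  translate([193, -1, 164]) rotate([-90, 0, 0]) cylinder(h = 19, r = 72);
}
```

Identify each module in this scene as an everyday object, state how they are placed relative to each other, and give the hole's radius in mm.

A is an open box. The open box has a circular hole through its front wall. The hole's radius is 72 mm.

The subtracted cylinder has r = 72 mm.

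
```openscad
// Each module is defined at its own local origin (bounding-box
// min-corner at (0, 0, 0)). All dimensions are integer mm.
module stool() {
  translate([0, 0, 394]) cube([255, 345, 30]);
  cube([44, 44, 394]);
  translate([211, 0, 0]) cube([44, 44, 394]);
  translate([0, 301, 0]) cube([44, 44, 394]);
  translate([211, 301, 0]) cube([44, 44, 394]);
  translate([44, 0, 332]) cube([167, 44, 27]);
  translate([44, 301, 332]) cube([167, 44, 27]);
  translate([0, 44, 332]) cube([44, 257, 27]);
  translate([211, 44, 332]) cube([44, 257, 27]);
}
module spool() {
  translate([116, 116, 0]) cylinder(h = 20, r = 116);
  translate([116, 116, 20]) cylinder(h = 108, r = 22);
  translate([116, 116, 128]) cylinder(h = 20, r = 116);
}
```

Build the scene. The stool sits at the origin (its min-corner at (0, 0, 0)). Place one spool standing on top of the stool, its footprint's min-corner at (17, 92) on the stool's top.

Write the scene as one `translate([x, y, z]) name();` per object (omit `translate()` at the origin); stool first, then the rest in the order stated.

stool();
translate([17, 92, 424]) spool();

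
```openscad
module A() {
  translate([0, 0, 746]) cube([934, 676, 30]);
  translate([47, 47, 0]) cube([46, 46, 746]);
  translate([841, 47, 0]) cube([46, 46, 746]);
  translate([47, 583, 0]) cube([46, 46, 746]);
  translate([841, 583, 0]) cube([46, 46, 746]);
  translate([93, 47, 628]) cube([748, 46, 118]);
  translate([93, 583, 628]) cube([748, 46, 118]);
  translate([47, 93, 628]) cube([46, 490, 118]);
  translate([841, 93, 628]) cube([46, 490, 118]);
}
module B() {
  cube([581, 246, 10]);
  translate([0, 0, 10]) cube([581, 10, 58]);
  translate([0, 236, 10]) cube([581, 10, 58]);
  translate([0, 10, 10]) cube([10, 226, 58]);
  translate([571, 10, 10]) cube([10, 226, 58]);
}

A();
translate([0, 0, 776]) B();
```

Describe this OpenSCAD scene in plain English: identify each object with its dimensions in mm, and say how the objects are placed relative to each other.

A is a table with a 934×676 mm rectangular top, 30 mm thick, top surface at z = 776 mm, supported by four 46×46 mm square legs, each inset 47 mm from the nearest pair of top edges, running from the floor. Four apron rails, 46 mm thick and 118 mm tall, run between adjacent legs with their top edges flush with the underside of the top and their outer faces flush with the legs' outer faces.

B is an open storage box with external size 581×246×68 mm and wall thickness 10 mm (the base is also 10 mm thick). The base covers the whole footprint; the four walls stand on the base, with the y-facing walls full-width and the x-facing walls fitting between their inner faces.

The open box is on top of the table.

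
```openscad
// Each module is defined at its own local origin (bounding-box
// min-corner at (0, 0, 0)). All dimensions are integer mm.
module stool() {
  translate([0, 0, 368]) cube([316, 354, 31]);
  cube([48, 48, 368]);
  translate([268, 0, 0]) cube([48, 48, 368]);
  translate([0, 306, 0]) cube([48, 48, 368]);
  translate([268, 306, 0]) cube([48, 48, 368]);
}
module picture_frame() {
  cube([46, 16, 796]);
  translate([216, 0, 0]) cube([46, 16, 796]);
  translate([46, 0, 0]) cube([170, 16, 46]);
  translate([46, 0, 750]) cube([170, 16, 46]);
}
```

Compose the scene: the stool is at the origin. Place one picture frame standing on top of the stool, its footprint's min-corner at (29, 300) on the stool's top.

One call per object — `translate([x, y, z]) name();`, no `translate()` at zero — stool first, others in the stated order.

stool();
translate([29, 300, 399]) picture_frame();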